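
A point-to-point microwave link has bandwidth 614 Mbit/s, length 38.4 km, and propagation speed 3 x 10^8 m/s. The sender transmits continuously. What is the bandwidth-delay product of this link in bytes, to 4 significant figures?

9824 bytes

Propagation delay = 38400 / 300000000 = 0.000128 s.
BDP = R × t_prop = 614000000 × 0.000128 = 78592 bits.
In bytes: 78592/8 = 9824 bytes.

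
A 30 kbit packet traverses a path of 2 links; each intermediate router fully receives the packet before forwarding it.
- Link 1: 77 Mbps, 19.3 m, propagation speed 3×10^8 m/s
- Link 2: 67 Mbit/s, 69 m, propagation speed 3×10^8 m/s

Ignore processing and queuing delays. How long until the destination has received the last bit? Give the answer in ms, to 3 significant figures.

L = 30000 bits.
Transmission delays (L/R per hop): 0.38961, 0.447761 ms; sum = 0.837372 ms.
Propagation delays (d/s per hop): 6.43333e-05, 0.00023 ms; sum = 0.000294333 ms.
End-to-end = 0.838 ms.

0.838 ms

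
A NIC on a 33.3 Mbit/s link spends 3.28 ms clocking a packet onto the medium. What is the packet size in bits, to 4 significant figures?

L = R × t_tx = 3.33e+07 b/s × 0.00328 s = 109224 bits.

109200 bits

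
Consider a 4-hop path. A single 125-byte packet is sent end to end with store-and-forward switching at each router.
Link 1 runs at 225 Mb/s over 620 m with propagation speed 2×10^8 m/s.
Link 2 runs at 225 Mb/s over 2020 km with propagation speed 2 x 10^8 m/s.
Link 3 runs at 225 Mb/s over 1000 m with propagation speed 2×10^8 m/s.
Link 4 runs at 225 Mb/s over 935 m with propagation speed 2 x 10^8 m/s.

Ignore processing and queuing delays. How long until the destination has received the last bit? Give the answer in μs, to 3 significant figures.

10100 μs

L = 125 × 8 = 1000 bits.
Transmission delay per hop = L/R = 1000/225000000 = 4.44444 μs; 4 hops → 17.7778 μs.
Propagation delays (d/s per hop): 3.1, 10100, 5, 4.675 μs; sum = 10112.8 μs.
End-to-end = 10100 μs.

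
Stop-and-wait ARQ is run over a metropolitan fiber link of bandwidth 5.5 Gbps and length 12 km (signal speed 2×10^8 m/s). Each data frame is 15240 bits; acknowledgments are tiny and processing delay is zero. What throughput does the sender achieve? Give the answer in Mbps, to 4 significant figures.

124.1 Mbps

t_tx = L/R = 15240/5500000000 = 2.77091e-06 s.
t_prop = 12000/200000000 = 6e-05 s; RTT = 0.00012 s.
Cycle = t_tx + RTT = 0.000122771 s.
Throughput = L / cycle = 15240 / 0.000122771 = 124.1 Mbps.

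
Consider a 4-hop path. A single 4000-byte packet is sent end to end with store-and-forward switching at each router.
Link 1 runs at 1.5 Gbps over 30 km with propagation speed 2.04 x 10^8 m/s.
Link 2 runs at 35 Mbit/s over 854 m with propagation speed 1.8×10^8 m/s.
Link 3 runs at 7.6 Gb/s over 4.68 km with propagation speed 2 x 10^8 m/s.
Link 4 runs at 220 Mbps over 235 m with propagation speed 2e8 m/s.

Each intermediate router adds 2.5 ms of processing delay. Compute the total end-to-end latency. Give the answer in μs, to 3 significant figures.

8760 μs

L = 4000 × 8 = 32000 bits.
Transmission delays (L/R per hop): 21.3333, 914.286, 4.21053, 145.455 μs; sum = 1085.28 μs.
Propagation delays (d/s per hop): 147.059, 4.74444, 23.4, 1.175 μs; sum = 176.378 μs.
Processing at 3 router(s): 3 × 2.5 ms = 7500 μs.
End-to-end = 8760 μs.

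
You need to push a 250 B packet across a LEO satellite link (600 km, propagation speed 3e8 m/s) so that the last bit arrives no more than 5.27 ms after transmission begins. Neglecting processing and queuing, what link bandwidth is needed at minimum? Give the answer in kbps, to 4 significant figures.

L = 2000 bits.
Propagation delay = 600000 / 300000000 = 2 ms.
Transmission budget = 5.27 − 2 = 3.27 ms.
R ≥ L / t_tx = 2000 bits / 0.00327 s = 611.6 kbps.

611.6 kbps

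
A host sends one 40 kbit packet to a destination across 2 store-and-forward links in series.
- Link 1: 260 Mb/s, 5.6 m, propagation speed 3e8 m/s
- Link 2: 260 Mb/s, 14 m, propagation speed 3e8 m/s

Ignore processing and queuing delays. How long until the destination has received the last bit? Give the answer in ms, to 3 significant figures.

L = 40000 bits.
Transmission delay per hop = L/R = 40000/260000000 = 0.153846 ms; 2 hops → 0.307692 ms.
Propagation delays (d/s per hop): 1.86667e-05, 4.66667e-05 ms; sum = 6.53333e-05 ms.
End-to-end = 0.308 ms.

0.308 ms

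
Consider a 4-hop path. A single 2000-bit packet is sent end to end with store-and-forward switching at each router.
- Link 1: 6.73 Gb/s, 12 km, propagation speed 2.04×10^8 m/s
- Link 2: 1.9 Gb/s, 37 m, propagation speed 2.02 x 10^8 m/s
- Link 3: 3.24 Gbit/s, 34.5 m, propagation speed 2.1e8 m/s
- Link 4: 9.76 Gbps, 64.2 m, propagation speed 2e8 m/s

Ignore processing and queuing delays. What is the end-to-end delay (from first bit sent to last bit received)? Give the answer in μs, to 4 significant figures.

Transmission delays (L/R per hop): 0.297177, 1.05263, 0.617284, 0.204918 μs; sum = 2.17201 μs.
Propagation delays (d/s per hop): 58.8235, 0.183168, 0.164286, 0.321 μs; sum = 59.492 μs.
End-to-end = 61.66 μs.

61.66 μs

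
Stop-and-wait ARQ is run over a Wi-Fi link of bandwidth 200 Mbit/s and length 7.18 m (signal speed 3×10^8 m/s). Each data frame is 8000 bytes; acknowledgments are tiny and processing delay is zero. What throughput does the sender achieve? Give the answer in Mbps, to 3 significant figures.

200 Mbps

t_tx = L/R = 64000/200000000 = 0.00032 s.
t_prop = 7.18/300000000 = 2.39333e-08 s; RTT = 4.78667e-08 s.
Cycle = t_tx + RTT = 0.000320048 s.
Throughput = L / cycle = 64000 / 0.000320048 = 200 Mbps.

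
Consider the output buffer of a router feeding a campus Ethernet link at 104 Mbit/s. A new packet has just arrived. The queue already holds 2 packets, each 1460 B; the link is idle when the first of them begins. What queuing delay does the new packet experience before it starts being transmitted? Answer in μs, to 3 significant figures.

Each queued packet: L/R = 11680/104000000 = 112.308 μs.
2 queued → 224.615 μs.
Queuing delay = 225 μs.

225 μs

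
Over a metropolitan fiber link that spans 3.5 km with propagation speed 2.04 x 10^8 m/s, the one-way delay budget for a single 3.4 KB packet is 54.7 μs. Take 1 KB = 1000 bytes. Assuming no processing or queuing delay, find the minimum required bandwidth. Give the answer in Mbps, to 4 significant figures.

724.5 Mbps

L = 27200 bits.
Propagation delay = 3500 / 204000000 = 17.1569 μs.
Transmission budget = 54.7 − 17.1569 = 37.5431 μs.
R ≥ L / t_tx = 27200 bits / 3.75431e-05 s = 724.5 Mbps.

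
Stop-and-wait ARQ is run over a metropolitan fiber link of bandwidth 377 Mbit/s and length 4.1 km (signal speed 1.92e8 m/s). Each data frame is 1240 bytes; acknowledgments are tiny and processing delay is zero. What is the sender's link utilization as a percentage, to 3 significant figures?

38.1 %

t_tx = L/R = 9920/377000000 = 2.6313e-05 s.
t_prop = 4100/192000000 = 2.13542e-05 s; RTT = 4.27083e-05 s.
Cycle = t_tx + RTT = 6.90213e-05 s.
Utilization = t_tx / cycle = 2.6313e-05/6.90213e-05 = 38.1 %.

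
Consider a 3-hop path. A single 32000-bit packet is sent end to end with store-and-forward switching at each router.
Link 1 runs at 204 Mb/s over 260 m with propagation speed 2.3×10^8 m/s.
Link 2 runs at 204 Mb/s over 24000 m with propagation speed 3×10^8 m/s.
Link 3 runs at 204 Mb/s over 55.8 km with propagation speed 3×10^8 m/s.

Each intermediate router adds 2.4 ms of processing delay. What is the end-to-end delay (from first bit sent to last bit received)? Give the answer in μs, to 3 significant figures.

5540 μs

Transmission delay per hop = L/R = 32000/204000000 = 156.863 μs; 3 hops → 470.588 μs.
Propagation delays (d/s per hop): 1.13043, 80, 186 μs; sum = 267.13 μs.
Processing at 2 router(s): 2 × 2.4 ms = 4800 μs.
End-to-end = 5540 μs.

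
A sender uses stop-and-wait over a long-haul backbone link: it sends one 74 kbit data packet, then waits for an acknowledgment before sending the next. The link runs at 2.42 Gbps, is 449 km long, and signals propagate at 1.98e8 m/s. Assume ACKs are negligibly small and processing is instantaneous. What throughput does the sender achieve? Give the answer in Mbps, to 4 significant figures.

16.21 Mbps

t_tx = L/R = 74000/2420000000 = 3.05785e-05 s.
t_prop = 449000/198000000 = 0.00226768 s; RTT = 0.00453535 s.
Cycle = t_tx + RTT = 0.00456593 s.
Throughput = L / cycle = 74000 / 0.00456593 = 16.21 Mbps.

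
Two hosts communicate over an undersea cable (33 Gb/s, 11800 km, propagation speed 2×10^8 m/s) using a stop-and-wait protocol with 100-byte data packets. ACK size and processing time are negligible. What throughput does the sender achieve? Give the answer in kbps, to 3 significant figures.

6.78 kbps

t_tx = L/R = 800/33000000000 = 2.42424e-08 s.
t_prop = 11800000/200000000 = 0.059 s; RTT = 0.118 s.
Cycle = t_tx + RTT = 0.118 s.
Throughput = L / cycle = 800 / 0.118 = 6.78 kbps.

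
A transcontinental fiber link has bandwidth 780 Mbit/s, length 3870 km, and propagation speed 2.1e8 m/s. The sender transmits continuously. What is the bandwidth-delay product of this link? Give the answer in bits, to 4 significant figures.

14370000 bits

Propagation delay = 3870000 / 210000000 = 0.0184286 s.
BDP = R × t_prop = 780000000 × 0.0184286 = 14374300 bits.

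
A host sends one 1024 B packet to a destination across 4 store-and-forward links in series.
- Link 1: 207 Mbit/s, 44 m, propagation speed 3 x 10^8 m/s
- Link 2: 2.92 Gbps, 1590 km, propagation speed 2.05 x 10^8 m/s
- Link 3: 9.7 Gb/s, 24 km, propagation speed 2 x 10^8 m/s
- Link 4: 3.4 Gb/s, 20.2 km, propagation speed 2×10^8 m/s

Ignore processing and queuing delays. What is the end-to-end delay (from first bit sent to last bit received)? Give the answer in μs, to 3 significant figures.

8020 μs

L = 1024 × 8 = 8192 bits.
Transmission delays (L/R per hop): 39.5749, 2.80548, 0.844536, 2.40941 μs; sum = 45.6343 μs.
Propagation delays (d/s per hop): 0.146667, 7756.1, 120, 101 μs; sum = 7977.24 μs.
End-to-end = 8020 μs.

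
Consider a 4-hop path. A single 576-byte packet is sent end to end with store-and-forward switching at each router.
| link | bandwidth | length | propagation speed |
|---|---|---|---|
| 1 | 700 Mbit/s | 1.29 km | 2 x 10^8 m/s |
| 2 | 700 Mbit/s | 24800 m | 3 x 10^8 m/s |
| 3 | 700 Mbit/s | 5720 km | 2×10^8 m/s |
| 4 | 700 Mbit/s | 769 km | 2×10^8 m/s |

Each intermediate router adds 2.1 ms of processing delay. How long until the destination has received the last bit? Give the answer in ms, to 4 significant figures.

38.86 ms

L = 576 × 8 = 4608 bits.
Transmission delay per hop = L/R = 4608/700000000 = 0.00658286 ms; 4 hops → 0.0263314 ms.
Propagation delays (d/s per hop): 0.00645, 0.0826667, 28.6, 3.845 ms; sum = 32.5341 ms.
Processing at 3 router(s): 3 × 2.1 ms = 6.3 ms.
End-to-end = 38.86 ms.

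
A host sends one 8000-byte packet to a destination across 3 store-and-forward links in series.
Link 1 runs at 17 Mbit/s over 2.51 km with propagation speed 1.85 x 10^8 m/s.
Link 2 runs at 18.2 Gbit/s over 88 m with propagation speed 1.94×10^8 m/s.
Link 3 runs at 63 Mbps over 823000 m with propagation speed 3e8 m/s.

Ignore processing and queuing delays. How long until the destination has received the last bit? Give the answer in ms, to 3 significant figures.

7.54 ms

L = 8000 × 8 = 64000 bits.
Transmission delays (L/R per hop): 3.76471, 0.00351648, 1.01587 ms; sum = 4.7841 ms.
Propagation delays (d/s per hop): 0.0135676, 0.000453608, 2.74333 ms; sum = 2.75735 ms.
End-to-end = 7.54 ms.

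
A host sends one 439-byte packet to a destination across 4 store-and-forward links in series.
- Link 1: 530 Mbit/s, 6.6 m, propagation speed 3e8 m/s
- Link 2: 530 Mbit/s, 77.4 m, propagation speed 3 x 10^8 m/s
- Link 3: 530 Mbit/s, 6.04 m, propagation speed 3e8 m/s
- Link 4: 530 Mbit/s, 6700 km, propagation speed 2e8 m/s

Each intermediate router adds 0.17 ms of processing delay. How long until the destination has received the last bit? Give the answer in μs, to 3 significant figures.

L = 439 × 8 = 3512 bits.
Transmission delay per hop = L/R = 3512/530000000 = 6.62642 μs; 4 hops → 26.5057 μs.
Propagation delays (d/s per hop): 0.022, 0.258, 0.0201333, 33500 μs; sum = 33500.3 μs.
Processing at 3 router(s): 3 × 0.17 ms = 510 μs.
End-to-end = 34000 μs.

34000 μs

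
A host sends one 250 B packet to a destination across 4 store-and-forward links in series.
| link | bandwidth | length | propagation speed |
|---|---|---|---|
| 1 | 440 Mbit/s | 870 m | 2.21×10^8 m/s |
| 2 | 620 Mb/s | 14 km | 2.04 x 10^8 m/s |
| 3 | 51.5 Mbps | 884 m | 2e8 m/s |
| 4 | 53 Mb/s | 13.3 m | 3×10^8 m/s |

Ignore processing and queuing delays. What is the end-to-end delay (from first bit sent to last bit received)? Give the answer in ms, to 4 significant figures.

0.1614 ms

L = 250 × 8 = 2000 bits.
Transmission delays (L/R per hop): 0.00454545, 0.00322581, 0.038835, 0.0377358 ms; sum = 0.0843421 ms.
Propagation delays (d/s per hop): 0.00393665, 0.0686275, 0.00442, 4.43333e-05 ms; sum = 0.0770284 ms.
End-to-end = 0.1614 ms.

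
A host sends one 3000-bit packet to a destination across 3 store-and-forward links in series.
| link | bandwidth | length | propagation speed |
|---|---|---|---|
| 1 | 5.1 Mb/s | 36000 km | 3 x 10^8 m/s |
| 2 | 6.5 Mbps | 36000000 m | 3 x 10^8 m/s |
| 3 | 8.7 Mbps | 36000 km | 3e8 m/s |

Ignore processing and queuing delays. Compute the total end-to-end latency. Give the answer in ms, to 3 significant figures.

Transmission delays (L/R per hop): 0.588235, 0.461538, 0.344828 ms; sum = 1.3946 ms.
Propagation delays (d/s per hop): 120, 120, 120 ms; sum = 360 ms.
End-to-end = 361 ms.

361 ms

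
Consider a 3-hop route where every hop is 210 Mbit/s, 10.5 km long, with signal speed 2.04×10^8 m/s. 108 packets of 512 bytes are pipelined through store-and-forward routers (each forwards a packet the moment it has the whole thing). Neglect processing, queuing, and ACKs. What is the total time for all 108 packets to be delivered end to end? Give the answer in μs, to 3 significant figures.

Per-hop transmission t_tx = L/R = 4096/210000000 = 19.5048 μs.
Per-hop propagation t_prop = 10500/204000000 = 51.4706 μs.
Pipeline fill: first packet needs 3·t_tx to clear all hops; remaining 107 packets each add one t_tx.
Total = (3+108-1)·t_tx + 3·t_prop = 110·19.5048 + 3·51.4706 = 2300 μs.

2300 μs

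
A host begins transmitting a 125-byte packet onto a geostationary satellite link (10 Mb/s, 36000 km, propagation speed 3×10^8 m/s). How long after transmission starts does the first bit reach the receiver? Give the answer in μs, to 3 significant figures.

120000 μs

First bit experiences only propagation delay: d/s = 36000000/300000000 = 120000 μs.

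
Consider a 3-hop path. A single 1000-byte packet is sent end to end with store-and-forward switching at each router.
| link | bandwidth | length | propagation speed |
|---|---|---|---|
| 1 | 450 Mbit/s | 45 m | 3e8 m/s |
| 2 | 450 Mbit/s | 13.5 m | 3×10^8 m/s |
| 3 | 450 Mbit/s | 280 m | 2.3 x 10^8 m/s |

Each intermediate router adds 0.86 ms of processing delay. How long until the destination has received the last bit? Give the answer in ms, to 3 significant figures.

L = 1000 × 8 = 8000 bits.
Transmission delay per hop = L/R = 8000/450000000 = 0.0177778 ms; 3 hops → 0.0533333 ms.
Propagation delays (d/s per hop): 0.00015, 4.5e-05, 0.00121739 ms; sum = 0.00141239 ms.
Processing at 2 router(s): 2 × 0.86 ms = 1.72 ms.
End-to-end = 1.77 ms.

1.77 ms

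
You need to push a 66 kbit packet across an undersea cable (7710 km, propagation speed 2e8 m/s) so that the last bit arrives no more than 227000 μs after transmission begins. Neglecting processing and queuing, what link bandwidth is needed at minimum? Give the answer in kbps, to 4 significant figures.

Propagation delay = 7710000 / 200000000 = 38550 μs.
Transmission budget = 227000 − 38550 = 188450 μs.
R ≥ L / t_tx = 66000 bits / 0.18845 s = 350.2 kbps.

350.2 kbps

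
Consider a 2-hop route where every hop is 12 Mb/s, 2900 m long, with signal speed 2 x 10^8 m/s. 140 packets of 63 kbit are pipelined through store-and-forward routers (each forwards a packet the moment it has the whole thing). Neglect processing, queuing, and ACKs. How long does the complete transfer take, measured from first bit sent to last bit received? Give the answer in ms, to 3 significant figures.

Per-hop transmission t_tx = L/R = 63000/12000000 = 5.25 ms.
Per-hop propagation t_prop = 2900/200000000 = 0.0145 ms.
Pipeline fill: first packet needs 2·t_tx to clear all hops; remaining 139 packets each add one t_tx.
Total = (2+140-1)·t_tx + 2·t_prop = 141·5.25 + 2·0.0145 = 740 ms.

740 ms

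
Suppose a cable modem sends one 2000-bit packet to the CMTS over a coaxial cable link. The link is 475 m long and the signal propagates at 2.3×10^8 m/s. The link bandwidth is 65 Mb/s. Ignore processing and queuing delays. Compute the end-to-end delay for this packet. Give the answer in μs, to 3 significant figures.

Transmission delay = L/R = 2000 / 65000000 = 30.7692 μs.
Propagation delay = d/s = 475 m / 2.3e+08 m/s = 2.06522 μs.
Total = 32.8 μs.

32.8 μs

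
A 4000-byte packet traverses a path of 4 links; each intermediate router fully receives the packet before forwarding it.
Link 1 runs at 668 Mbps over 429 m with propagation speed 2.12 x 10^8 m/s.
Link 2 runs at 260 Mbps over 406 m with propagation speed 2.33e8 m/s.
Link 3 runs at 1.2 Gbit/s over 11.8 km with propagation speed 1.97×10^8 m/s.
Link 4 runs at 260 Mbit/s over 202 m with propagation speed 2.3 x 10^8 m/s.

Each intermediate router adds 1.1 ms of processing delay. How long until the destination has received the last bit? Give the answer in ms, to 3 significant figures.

L = 4000 × 8 = 32000 bits.
Transmission delays (L/R per hop): 0.0479042, 0.123077, 0.0266667, 0.123077 ms; sum = 0.320725 ms.
Propagation delays (d/s per hop): 0.00202358, 0.00174249, 0.0598985, 0.000878261 ms; sum = 0.0645428 ms.
Processing at 3 router(s): 3 × 1.1 ms = 3.3 ms.
End-to-end = 3.69 ms.

3.69 ms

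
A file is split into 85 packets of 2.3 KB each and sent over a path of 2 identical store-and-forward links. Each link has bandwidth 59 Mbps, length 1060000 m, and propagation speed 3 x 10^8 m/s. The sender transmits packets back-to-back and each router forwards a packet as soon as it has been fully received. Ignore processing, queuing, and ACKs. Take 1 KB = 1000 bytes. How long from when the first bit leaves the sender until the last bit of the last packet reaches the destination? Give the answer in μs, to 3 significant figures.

33900 μs

Per-hop transmission t_tx = L/R = 18400/59000000 = 311.864 μs.
Per-hop propagation t_prop = 1060000/300000000 = 3533.33 μs.
Pipeline fill: first packet needs 2·t_tx to clear all hops; remaining 84 packets each add one t_tx.
Total = (2+85-1)·t_tx + 2·t_prop = 86·311.864 + 2·3533.33 = 33900 μs.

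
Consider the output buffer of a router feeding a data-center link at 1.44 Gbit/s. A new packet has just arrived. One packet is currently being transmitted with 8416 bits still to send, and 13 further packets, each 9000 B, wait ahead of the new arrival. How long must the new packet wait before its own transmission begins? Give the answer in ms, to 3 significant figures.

Each queued packet: L/R = 72000/1440000000 = 0.05 ms.
13 queued → 0.65 ms.
Plus remaining 8416 bits of current packet: 0.00584444 ms.
Queuing delay = 0.656 ms.

0.656 ms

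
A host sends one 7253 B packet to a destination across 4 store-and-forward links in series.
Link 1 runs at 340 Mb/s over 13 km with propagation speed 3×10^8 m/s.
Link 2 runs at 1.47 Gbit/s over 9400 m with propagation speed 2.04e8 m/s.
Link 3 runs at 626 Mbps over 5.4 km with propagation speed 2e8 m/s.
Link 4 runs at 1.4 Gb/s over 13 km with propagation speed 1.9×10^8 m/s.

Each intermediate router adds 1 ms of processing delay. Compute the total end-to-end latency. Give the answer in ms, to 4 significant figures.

L = 7253 × 8 = 58024 bits.
Transmission delays (L/R per hop): 0.170659, 0.0394721, 0.0926901, 0.0414457 ms; sum = 0.344267 ms.
Propagation delays (d/s per hop): 0.0433333, 0.0460784, 0.027, 0.0684211 ms; sum = 0.184833 ms.
Processing at 3 router(s): 3 × 1 ms = 3 ms.
End-to-end = 3.529 ms.

3.529 ms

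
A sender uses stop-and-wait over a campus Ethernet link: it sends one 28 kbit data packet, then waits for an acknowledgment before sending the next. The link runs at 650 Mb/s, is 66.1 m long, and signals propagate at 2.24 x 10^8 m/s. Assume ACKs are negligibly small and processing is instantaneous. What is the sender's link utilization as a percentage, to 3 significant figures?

98.6 %

t_tx = L/R = 28000/650000000 = 4.30769e-05 s.
t_prop = 66.1/2.24e+08 = 2.95089e-07 s; RTT = 5.90179e-07 s.
Cycle = t_tx + RTT = 4.36671e-05 s.
Utilization = t_tx / cycle = 4.30769e-05/4.36671e-05 = 98.6 %.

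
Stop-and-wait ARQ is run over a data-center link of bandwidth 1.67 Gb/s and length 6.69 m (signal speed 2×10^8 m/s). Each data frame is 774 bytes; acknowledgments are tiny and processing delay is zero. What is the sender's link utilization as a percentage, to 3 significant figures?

t_tx = L/R = 6192/1670000000 = 3.70778e-06 s.
t_prop = 6.69/200000000 = 3.345e-08 s; RTT = 6.69e-08 s.
Cycle = t_tx + RTT = 3.77468e-06 s.
Utilization = t_tx / cycle = 3.70778e-06/3.77468e-06 = 98.2 %.

98.2 %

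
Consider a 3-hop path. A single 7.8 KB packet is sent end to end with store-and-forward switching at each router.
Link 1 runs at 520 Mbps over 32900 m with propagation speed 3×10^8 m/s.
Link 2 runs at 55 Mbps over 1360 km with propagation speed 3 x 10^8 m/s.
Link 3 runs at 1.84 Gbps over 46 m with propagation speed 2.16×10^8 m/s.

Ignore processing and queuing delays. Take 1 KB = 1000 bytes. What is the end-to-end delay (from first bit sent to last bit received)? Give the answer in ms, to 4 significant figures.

L = 62400 bits.
Transmission delays (L/R per hop): 0.12, 1.13455, 0.033913 ms; sum = 1.28846 ms.
Propagation delays (d/s per hop): 0.109667, 4.53333, 0.000212963 ms; sum = 4.64321 ms.
End-to-end = 5.932 ms.

5.932 ms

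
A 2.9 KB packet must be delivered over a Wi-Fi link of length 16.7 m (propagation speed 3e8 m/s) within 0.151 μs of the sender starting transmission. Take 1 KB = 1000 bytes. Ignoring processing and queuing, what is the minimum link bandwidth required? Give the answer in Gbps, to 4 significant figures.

L = 23200 bits.
Propagation delay = 16.7 / 300000000 = 0.0556667 μs.
Transmission budget = 0.151 − 0.0556667 = 0.0953333 μs.
R ≥ L / t_tx = 23200 bits / 9.53333e-08 s = 243.4 Gbps.

243.4 Gbps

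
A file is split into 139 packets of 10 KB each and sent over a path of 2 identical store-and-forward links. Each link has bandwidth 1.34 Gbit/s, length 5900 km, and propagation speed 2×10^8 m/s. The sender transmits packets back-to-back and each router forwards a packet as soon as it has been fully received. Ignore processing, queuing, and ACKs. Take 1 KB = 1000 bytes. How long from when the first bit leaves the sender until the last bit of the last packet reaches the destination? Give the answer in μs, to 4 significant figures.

67360 μs

Per-hop transmission t_tx = L/R = 80000/1340000000 = 59.7015 μs.
Per-hop propagation t_prop = 5900000/200000000 = 29500 μs.
Pipeline fill: first packet needs 2·t_tx to clear all hops; remaining 138 packets each add one t_tx.
Total = (2+139-1)·t_tx + 2·t_prop = 140·59.7015 + 2·29500 = 67360 μs.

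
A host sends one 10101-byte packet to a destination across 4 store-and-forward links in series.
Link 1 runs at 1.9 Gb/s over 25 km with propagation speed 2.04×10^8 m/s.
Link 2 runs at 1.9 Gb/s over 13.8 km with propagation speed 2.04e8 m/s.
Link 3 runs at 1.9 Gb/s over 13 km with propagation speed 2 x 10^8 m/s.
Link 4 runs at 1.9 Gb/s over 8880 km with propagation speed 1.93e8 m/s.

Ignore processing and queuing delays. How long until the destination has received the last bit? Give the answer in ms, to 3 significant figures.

L = 10101 × 8 = 80808 bits.
Transmission delay per hop = L/R = 80808/1900000000 = 0.0425305 ms; 4 hops → 0.170122 ms.
Propagation delays (d/s per hop): 0.122549, 0.0676471, 0.065, 46.0104 ms; sum = 46.2656 ms.
End-to-end = 46.4 ms.

46.4 ms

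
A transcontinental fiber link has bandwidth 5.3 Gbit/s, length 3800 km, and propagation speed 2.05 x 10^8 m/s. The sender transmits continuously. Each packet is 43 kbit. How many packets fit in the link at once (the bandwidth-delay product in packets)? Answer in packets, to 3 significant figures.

2280 packets

Propagation delay = 3800000 / 2.05e+08 = 0.0185366 s.
BDP = R × t_prop = 5300000000 × 0.0185366 = 98243900 bits.
In packets of 43000 bits: 2280 packets.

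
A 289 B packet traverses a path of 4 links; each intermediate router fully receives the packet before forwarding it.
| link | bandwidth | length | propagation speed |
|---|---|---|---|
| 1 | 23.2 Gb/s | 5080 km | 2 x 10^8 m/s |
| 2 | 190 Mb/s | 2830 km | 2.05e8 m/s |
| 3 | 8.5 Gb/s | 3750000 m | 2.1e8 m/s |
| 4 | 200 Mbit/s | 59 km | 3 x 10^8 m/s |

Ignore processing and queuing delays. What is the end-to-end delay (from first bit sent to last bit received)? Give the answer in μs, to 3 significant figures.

L = 289 × 8 = 2312 bits.
Transmission delays (L/R per hop): 0.0996552, 12.1684, 0.272, 11.56 μs; sum = 24.1001 μs.
Propagation delays (d/s per hop): 25400, 13804.9, 17857.1, 196.667 μs; sum = 57258.7 μs.
End-to-end = 57300 μs.

57300 μs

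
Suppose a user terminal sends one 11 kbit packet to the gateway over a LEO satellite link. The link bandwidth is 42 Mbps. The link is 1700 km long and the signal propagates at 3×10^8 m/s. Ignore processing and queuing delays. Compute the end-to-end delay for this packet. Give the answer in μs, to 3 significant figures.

L = 11000 bits.
Transmission delay = L/R = 11000 / 42000000 = 261.905 μs.
Propagation delay = d/s = 1700000 m / 300000000 m/s = 5666.67 μs.
Total = 5930 μs.

5930 μs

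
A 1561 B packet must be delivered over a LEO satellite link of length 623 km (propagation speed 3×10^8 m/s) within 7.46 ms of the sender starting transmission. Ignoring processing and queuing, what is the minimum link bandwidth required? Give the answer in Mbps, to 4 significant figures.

2.320 Mbps

L = 12488 bits.
Propagation delay = 623000 / 300000000 = 2.07667 ms.
Transmission budget = 7.46 − 2.07667 = 5.38333 ms.
R ≥ L / t_tx = 12488 bits / 0.00538333 s = 2.320 Mbps.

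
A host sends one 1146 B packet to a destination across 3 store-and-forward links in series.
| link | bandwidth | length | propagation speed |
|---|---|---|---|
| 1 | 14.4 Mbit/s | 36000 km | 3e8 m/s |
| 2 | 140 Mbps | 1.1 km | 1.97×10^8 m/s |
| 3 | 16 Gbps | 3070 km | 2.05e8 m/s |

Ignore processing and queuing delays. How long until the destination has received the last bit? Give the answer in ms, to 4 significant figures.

135.7 ms

L = 1146 × 8 = 9168 bits.
Transmission delays (L/R per hop): 0.636667, 0.0654857, 0.000573 ms; sum = 0.702725 ms.
Propagation delays (d/s per hop): 120, 0.00558376, 14.9756 ms; sum = 134.981 ms.
End-to-end = 135.7 ms.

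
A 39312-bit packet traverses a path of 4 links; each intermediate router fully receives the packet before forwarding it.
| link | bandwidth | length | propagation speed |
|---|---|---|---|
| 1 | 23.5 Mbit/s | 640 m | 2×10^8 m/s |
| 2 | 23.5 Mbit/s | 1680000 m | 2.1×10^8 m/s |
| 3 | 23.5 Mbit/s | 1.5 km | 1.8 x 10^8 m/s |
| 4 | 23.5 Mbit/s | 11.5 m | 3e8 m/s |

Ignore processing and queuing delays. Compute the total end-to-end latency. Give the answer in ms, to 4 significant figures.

Transmission delay per hop = L/R = 39312/23500000 = 1.67285 ms; 4 hops → 6.6914 ms.
Propagation delays (d/s per hop): 0.0032, 8, 0.00833333, 3.83333e-05 ms; sum = 8.01157 ms.
End-to-end = 14.70 ms.

14.70 ms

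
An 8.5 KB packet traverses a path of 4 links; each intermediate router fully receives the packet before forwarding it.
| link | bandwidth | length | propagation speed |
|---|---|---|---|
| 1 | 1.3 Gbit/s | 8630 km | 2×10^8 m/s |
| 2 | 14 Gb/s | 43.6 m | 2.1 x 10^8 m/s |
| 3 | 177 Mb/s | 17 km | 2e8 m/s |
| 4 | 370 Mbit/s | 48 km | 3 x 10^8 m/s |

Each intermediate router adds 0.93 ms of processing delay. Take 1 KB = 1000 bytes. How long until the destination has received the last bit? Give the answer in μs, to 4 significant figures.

46810 μs

L = 68000 bits.
Transmission delays (L/R per hop): 52.3077, 4.85714, 384.181, 183.784 μs; sum = 625.129 μs.
Propagation delays (d/s per hop): 43150, 0.207619, 85, 160 μs; sum = 43395.2 μs.
Processing at 3 router(s): 3 × 0.93 ms = 2790 μs.
End-to-end = 46810 μs.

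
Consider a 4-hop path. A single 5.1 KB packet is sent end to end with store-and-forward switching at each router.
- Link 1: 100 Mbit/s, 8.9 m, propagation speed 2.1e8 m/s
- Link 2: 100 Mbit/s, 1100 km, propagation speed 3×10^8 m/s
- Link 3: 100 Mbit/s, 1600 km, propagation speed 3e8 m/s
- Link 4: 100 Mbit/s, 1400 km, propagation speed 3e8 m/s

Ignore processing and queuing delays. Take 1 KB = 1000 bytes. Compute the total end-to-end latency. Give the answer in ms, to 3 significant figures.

L = 40800 bits.
Transmission delay per hop = L/R = 40800/100000000 = 0.408 ms; 4 hops → 1.632 ms.
Propagation delays (d/s per hop): 4.2381e-05, 3.66667, 5.33333, 4.66667 ms; sum = 13.6667 ms.
End-to-end = 15.3 ms.

15.3 ms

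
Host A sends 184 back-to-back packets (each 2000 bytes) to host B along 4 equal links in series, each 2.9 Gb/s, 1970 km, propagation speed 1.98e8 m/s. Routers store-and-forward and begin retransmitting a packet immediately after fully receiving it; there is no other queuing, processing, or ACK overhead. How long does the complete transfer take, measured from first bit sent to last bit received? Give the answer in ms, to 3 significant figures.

40.8 ms

Per-hop transmission t_tx = L/R = 16000/2900000000 = 0.00551724 ms.
Per-hop propagation t_prop = 1970000/198000000 = 9.94949 ms.
Pipeline fill: first packet needs 4·t_tx to clear all hops; remaining 183 packets each add one t_tx.
Total = (4+184-1)·t_tx + 4·t_prop = 187·0.00551724 + 4·9.94949 = 40.8 ms.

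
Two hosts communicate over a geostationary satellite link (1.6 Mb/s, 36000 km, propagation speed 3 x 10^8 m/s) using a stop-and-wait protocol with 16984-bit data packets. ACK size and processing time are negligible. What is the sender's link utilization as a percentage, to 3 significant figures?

t_tx = L/R = 16984/1600000 = 0.010615 s.
t_prop = 36000000/300000000 = 0.12 s; RTT = 0.24 s.
Cycle = t_tx + RTT = 0.250615 s.
Utilization = t_tx / cycle = 0.010615/0.250615 = 4.24 %.

4.24 %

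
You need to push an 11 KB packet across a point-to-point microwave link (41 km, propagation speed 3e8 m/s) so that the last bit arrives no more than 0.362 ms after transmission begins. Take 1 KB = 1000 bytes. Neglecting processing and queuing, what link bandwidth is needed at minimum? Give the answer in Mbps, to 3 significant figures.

L = 88000 bits.
Propagation delay = 41000 / 300000000 = 0.136667 ms.
Transmission budget = 0.362 − 0.136667 = 0.225333 ms.
R ≥ L / t_tx = 88000 bits / 0.000225333 s = 391 Mbps.

391 Mbps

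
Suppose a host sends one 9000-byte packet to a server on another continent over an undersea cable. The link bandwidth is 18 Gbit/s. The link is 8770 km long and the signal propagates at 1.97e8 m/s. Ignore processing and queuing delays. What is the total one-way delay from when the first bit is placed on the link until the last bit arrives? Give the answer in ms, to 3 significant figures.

44.5 ms

L = 9000 × 8 = 72000 bits.
Transmission delay = L/R = 72000 / 18000000000 = 0.004 ms.
Propagation delay = d/s = 8770000 m / 197000000 m/s = 44.5178 ms.
Total = 44.5 ms.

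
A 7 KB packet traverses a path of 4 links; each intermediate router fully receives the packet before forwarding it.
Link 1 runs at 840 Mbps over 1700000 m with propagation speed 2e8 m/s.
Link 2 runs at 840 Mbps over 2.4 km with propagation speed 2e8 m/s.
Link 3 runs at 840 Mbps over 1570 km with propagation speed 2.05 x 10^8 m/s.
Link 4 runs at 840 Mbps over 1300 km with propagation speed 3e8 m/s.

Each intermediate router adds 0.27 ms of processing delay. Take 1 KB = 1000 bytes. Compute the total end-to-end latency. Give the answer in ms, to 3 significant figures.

21.6 ms

L = 56000 bits.
Transmission delay per hop = L/R = 56000/840000000 = 0.0666667 ms; 4 hops → 0.266667 ms.
Propagation delays (d/s per hop): 8.5, 0.012, 7.65854, 4.33333 ms; sum = 20.5039 ms.
Processing at 3 router(s): 3 × 0.27 ms = 0.81 ms.
End-to-end = 21.6 ms.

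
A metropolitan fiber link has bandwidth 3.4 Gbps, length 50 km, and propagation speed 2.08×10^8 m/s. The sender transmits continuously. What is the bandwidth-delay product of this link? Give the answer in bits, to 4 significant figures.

Propagation delay = 50000 / 208000000 = 0.000240385 s.
BDP = R × t_prop = 3400000000 × 0.000240385 = 817308 bits.

817300 bits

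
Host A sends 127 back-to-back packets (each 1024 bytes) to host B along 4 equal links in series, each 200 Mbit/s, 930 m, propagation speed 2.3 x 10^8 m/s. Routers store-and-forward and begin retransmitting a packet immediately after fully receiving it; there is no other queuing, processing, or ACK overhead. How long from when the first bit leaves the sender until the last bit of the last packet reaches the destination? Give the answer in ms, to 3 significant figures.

Per-hop transmission t_tx = L/R = 8192/200000000 = 0.04096 ms.
Per-hop propagation t_prop = 930/2.3e+08 = 0.00404348 ms.
Pipeline fill: first packet needs 4·t_tx to clear all hops; remaining 126 packets each add one t_tx.
Total = (4+127-1)·t_tx + 4·t_prop = 130·0.04096 + 4·0.00404348 = 5.34 ms.

5.34 ms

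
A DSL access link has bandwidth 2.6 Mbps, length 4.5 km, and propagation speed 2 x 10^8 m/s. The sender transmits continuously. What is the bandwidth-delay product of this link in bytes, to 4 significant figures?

7.313 bytes

Propagation delay = 4500 / 200000000 = 2.25e-05 s.
BDP = R × t_prop = 2600000 × 2.25e-05 = 58.5 bits.
In bytes: 58.5/8 = 7.313 bytes.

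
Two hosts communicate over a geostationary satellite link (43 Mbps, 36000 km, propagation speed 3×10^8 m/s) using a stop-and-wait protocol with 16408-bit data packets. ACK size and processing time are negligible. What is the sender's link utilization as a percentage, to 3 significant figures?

0.159 %

t_tx = L/R = 16408/43000000 = 0.000381581 s.
t_prop = 36000000/300000000 = 0.12 s; RTT = 0.24 s.
Cycle = t_tx + RTT = 0.240382 s.
Utilization = t_tx / cycle = 0.000381581/0.240382 = 0.159 %.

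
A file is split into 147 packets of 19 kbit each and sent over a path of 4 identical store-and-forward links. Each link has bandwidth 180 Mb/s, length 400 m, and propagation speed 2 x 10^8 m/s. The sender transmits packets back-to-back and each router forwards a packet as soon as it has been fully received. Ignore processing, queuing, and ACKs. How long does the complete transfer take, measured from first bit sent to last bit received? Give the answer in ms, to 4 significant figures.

Per-hop transmission t_tx = L/R = 19000/180000000 = 0.105556 ms.
Per-hop propagation t_prop = 400/200000000 = 0.002 ms.
Pipeline fill: first packet needs 4·t_tx to clear all hops; remaining 146 packets each add one t_tx.
Total = (4+147-1)·t_tx + 4·t_prop = 150·0.105556 + 4·0.002 = 15.84 ms.

15.84 ms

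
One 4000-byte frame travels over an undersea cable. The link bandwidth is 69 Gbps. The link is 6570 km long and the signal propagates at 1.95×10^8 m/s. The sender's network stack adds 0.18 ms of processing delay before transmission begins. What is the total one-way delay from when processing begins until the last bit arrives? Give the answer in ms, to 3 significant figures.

33.9 ms

L = 4000 × 8 = 32000 bits.
Transmission delay = L/R = 32000 / 69000000000 = 0.000463768 ms.
Propagation delay = d/s = 6570000 m / 195000000 m/s = 33.6923 ms.
Plus processing delay 0.18 ms = 0.18 ms.
Total = 33.9 ms.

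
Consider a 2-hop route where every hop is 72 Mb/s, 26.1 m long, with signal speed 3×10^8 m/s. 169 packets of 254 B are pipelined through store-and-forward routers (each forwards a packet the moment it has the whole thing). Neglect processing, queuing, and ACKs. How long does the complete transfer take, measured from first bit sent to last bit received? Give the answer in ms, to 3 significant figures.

Per-hop transmission t_tx = L/R = 2032/72000000 = 0.0282222 ms.
Per-hop propagation t_prop = 26.1/300000000 = 8.7e-05 ms.
Pipeline fill: first packet needs 2·t_tx to clear all hops; remaining 168 packets each add one t_tx.
Total = (2+169-1)·t_tx + 2·t_prop = 170·0.0282222 + 2·8.7e-05 = 4.80 ms.

4.80 ms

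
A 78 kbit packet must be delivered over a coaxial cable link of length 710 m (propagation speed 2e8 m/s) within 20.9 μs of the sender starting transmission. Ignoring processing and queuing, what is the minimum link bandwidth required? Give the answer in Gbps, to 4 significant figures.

4.496 Gbps

Propagation delay = 710 / 200000000 = 3.55 μs.
Transmission budget = 20.9 − 3.55 = 17.35 μs.
R ≥ L / t_tx = 78000 bits / 1.735e-05 s = 4.496 Gbps.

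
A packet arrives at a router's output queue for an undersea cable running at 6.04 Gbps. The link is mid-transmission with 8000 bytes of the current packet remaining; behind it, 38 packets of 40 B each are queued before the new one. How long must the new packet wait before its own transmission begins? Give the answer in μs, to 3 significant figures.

Each queued packet: L/R = 320/6040000000 = 0.0529801 μs.
38 queued → 2.01325 μs.
Plus remaining 64000 bits of current packet: 10.596 μs.
Queuing delay = 12.6 μs.

12.6 μs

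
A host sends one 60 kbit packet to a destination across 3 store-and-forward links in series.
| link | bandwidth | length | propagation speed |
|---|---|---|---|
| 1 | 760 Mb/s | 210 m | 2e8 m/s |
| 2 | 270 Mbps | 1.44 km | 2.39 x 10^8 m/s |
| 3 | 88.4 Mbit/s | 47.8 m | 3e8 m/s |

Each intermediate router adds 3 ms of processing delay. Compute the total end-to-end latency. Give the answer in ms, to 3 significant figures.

6.99 ms

L = 60000 bits.
Transmission delays (L/R per hop): 0.0789474, 0.222222, 0.678733 ms; sum = 0.979903 ms.
Propagation delays (d/s per hop): 0.00105, 0.0060251, 0.000159333 ms; sum = 0.00723444 ms.
Processing at 2 router(s): 2 × 3 ms = 6 ms.
End-to-end = 6.99 ms.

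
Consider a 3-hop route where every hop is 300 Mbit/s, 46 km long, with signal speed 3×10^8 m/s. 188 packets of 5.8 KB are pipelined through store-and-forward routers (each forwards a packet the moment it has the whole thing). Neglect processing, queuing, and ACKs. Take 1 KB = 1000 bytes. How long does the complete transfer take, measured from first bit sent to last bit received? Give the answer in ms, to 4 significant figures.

29.85 ms

Per-hop transmission t_tx = L/R = 46400/300000000 = 0.154667 ms.
Per-hop propagation t_prop = 46000/300000000 = 0.153333 ms.
Pipeline fill: first packet needs 3·t_tx to clear all hops; remaining 187 packets each add one t_tx.
Total = (3+188-1)·t_tx + 3·t_prop = 190·0.154667 + 3·0.153333 = 29.85 ms.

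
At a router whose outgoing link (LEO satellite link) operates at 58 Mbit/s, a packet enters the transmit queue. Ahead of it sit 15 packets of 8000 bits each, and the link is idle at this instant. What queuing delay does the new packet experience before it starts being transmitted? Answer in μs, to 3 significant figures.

2070 μs

Each queued packet: L/R = 8000/58000000 = 137.931 μs.
15 queued → 2068.97 μs.
Queuing delay = 2070 μs.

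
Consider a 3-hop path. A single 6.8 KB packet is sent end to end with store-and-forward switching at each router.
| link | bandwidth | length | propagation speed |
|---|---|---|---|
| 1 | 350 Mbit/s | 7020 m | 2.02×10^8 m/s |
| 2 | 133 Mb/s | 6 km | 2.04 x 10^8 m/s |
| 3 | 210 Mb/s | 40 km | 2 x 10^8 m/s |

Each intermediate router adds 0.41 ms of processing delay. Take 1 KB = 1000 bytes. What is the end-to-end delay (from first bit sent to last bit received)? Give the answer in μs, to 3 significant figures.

1910 μs

L = 54400 bits.
Transmission delays (L/R per hop): 155.429, 409.023, 259.048 μs; sum = 823.499 μs.
Propagation delays (d/s per hop): 34.7525, 29.4118, 200 μs; sum = 264.164 μs.
Processing at 2 router(s): 2 × 0.41 ms = 820 μs.
End-to-end = 1910 μs.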